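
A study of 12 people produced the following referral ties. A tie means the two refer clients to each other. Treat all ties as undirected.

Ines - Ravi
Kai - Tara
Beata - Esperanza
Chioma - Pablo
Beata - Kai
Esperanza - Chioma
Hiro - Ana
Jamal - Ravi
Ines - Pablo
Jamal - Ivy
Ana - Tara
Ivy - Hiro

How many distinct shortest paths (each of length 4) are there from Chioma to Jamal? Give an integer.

The shortest distance is 4, and the only length-4 path is Chioma–Pablo–Ines–Ravi–Jamal. So there is exactly 1 shortest path.

1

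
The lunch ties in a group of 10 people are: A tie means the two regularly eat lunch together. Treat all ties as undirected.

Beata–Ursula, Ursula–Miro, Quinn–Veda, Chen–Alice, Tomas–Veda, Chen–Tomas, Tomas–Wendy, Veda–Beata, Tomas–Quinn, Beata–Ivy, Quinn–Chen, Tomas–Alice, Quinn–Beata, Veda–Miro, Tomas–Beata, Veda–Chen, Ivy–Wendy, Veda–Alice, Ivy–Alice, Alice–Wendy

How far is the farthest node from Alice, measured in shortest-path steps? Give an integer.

3

Distances from Alice: Beata:2, Chen:1, Ivy:1, Miro:2, Quinn:2, Tomas:1, Ursula:3, Veda:1, Wendy:1.
The largest is 3 (to Ursula), so the eccentricity of Alice is 3.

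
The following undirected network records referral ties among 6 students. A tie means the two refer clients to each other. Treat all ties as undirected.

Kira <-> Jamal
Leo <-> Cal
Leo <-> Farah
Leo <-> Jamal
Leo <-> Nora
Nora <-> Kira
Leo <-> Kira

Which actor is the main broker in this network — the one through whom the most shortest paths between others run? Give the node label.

Leo

Unnormalized betweenness of each node: Cal:0, Farah:0, Jamal:0, Kira:1/2, Leo:15/2, Nora:0.
Leo has the largest value, 15/2, making it the main broker — the node through which the most shortest paths run.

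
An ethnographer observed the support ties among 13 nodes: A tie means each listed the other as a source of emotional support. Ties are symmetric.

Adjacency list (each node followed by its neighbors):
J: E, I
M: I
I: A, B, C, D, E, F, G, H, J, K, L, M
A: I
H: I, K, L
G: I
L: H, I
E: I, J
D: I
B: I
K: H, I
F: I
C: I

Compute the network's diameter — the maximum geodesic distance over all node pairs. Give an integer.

2

Eccentricity of each node (its greatest distance to any other): A:2, B:2, C:2, D:2, E:2, F:2, G:2, H:2, I:1, J:2, K:2, L:2, M:2.
The maximum eccentricity is 2, realized for instance by the pair E–H via E – I – H. So the diameter is 2.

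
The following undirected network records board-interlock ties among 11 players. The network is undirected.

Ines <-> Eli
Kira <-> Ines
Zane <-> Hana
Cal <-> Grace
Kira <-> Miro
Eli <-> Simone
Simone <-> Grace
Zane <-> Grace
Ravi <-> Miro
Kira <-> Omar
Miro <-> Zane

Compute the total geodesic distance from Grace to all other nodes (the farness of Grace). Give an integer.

22

Distances from Grace: Cal:1, Eli:2, Hana:2, Ines:3, Kira:3, Miro:2, Omar:4, Ravi:3, Simone:1, Zane:1.
Sum = 1 + 2 + 2 + 3 + 3 + 2 + 4 + 3 + 1 + 1 = 22.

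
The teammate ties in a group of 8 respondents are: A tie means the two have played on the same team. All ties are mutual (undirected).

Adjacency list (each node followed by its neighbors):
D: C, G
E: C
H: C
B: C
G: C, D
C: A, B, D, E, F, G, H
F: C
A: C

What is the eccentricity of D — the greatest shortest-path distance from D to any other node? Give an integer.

2

Distances from D: A:2, B:2, C:1, E:2, F:2, G:1, H:2.
The largest is 2 (to E, B, A, H, and F), so the eccentricity of D is 2.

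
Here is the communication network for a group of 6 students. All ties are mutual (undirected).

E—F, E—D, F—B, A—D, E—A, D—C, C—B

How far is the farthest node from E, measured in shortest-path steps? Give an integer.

Distances from E: A:1, B:2, C:2, D:1, F:1.
The largest is 2 (to C and B), so the eccentricity of E is 2.

2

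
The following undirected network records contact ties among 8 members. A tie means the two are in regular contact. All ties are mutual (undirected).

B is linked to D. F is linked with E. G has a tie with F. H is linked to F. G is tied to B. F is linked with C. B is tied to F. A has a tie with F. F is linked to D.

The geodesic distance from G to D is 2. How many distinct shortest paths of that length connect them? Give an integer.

The shortest distance is 2. The length-2 paths are: G–F–D; G–B–D.
That gives 2 distinct shortest paths.

2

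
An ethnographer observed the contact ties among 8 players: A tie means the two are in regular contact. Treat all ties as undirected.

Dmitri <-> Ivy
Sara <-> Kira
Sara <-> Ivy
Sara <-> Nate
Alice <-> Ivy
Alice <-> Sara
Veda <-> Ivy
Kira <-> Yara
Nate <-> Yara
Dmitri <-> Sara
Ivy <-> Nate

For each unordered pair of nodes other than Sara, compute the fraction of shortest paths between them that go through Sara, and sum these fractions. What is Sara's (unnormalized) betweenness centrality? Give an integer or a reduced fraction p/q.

Pairs whose geodesics pass through Sara — Nate–Dmitri: 1/2; Nate–Alice: 1/2; Nate–Kira: 1/2; Dmitri–Alice: 1/2; Dmitri–Yara: 2/3; Dmitri–Kira: 1; Veda–Kira: 1; Ivy–Kira: 1; Alice–Yara: 2/3; Alice–Kira: 1.
All other pairs contribute 0.
Summing the contributions gives betweenness(Sara) = 22/3.

22/3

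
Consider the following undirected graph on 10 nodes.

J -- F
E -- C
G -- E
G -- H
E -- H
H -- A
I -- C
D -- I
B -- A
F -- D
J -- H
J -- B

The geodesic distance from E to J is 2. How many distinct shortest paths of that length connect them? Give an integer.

The shortest distance is 2, and the only length-2 path is E–H–J. So there is exactly 1 shortest path.

1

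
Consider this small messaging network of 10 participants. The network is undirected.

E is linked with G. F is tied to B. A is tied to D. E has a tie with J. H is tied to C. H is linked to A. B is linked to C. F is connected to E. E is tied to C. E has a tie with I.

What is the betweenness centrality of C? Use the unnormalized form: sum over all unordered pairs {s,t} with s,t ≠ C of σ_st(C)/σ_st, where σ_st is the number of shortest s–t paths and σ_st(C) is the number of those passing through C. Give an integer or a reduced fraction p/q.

20

Pairs whose geodesics pass through C — F–A: 2/2; F–H: 2/2; F–D: 2/2; J–A: 1; J–B: 1/2; J–H: 1; J–D: 1; A–G: 1; A–B: 1; A–E: 1; A–I: 1; G–B: 1/2; G–H: 1; G–D: 1 … (+8 more pairs).
All other pairs contribute 0.
Summing the contributions gives betweenness(C) = 20.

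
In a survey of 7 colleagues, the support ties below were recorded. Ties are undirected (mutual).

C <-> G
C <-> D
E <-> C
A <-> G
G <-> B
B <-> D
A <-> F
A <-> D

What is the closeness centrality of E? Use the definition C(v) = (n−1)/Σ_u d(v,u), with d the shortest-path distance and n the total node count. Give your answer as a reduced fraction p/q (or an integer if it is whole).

2/5

Distances from E: A:3, B:3, C:1, D:2, F:4, G:2. Sum = 15.
n = 7, so closeness = 6/15 = 2/5.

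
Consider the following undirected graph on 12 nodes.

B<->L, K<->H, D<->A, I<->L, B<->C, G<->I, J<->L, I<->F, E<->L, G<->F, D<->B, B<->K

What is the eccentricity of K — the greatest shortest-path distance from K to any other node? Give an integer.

Distances from K: A:3, B:1, C:2, D:2, E:3, F:4, G:4, H:1, I:3, J:3, L:2.
The largest is 4 (to F and G), so the eccentricity of K is 4.

4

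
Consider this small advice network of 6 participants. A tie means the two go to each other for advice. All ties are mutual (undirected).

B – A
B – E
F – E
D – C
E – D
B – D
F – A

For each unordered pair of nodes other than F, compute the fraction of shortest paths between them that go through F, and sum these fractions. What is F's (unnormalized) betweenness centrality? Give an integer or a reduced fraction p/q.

1/2

Pairs whose geodesics pass through F — E–A: 1/2.
All other pairs contribute 0.
Summing the contributions gives betweenness(F) = 1/2.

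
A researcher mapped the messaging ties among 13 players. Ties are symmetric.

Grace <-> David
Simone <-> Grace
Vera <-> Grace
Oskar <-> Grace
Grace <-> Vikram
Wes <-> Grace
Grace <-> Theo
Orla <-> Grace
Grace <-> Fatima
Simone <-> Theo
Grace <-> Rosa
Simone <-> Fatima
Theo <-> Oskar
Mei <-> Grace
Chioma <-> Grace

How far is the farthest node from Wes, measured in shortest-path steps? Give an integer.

Distances from Wes: Chioma:2, David:2, Fatima:2, Grace:1, Mei:2, Orla:2, Oskar:2, Rosa:2, Simone:2, Theo:2, Vera:2, Vikram:2.
The largest is 2 (to Chioma, Oskar, Mei, Fatima, Theo, Vera, David, Orla, Rosa, Simone, and Vikram), so the eccentricity of Wes is 2.

2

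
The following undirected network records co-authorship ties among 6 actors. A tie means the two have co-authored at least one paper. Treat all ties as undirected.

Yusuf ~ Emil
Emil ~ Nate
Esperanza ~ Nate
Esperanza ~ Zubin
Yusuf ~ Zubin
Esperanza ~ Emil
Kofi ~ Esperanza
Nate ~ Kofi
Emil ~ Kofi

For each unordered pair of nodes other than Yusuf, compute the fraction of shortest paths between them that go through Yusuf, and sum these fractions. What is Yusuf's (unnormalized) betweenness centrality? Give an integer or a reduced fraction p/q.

1/2

Pairs whose geodesics pass through Yusuf — Emil–Zubin: 1/2.
All other pairs contribute 0.
Summing the contributions gives betweenness(Yusuf) = 1/2.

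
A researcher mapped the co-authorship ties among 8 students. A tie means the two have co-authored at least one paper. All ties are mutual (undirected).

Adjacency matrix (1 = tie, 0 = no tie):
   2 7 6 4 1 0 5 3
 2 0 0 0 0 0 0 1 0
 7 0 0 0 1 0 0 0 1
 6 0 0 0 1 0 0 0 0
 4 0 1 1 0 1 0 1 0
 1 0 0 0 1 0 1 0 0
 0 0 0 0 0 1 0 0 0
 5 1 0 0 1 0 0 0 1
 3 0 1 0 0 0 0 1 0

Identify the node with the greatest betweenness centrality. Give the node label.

4

Unnormalized betweenness of each node: 0:0, 1:6, 2:0, 3:1, 4:15, 5:8, 6:0, 7:2.
4 has the largest value, 15, making it the main broker — the node through which the most shortest paths run.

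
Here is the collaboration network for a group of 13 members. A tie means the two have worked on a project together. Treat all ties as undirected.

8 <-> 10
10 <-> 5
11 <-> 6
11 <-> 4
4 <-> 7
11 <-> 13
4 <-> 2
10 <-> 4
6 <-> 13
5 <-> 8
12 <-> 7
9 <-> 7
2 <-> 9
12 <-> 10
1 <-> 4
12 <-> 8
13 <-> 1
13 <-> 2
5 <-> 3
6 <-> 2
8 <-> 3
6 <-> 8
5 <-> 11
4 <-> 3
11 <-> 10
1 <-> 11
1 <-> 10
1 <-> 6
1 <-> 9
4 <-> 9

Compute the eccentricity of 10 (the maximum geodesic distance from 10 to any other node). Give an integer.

2

Distances from 10: 1:1, 2:2, 3:2, 4:1, 5:1, 6:2, 7:2, 8:1, 9:2, 11:1, 12:1, 13:2.
The largest is 2 (to 13, 6, 9, 7, 3, and 2), so the eccentricity of 10 is 2.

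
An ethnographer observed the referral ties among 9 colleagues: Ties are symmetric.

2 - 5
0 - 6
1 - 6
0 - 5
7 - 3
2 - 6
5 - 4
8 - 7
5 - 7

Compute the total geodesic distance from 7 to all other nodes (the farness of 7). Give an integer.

16

Distances from 7: 0:2, 1:4, 2:2, 3:1, 4:2, 5:1, 6:3, 8:1.
Sum = 2 + 4 + 2 + 1 + 2 + 1 + 3 + 1 = 16.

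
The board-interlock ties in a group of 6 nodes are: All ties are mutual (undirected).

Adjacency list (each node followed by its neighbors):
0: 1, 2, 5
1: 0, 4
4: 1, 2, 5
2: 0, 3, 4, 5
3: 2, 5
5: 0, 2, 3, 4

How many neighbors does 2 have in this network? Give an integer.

4

2 is directly tied to 0, 3, 4, and 5. That is 4 neighbors, so the degree of 2 is 4.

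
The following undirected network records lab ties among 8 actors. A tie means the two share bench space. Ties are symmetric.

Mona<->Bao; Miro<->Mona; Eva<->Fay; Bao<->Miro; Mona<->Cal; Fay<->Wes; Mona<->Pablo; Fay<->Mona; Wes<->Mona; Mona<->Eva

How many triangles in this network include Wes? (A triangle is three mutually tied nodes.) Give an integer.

1

Wes's neighbors: Fay and Mona.
Neighbor pairs that are themselves tied: Wes–Fay–Mona. Each forms one triangle with Wes, for 1 in total.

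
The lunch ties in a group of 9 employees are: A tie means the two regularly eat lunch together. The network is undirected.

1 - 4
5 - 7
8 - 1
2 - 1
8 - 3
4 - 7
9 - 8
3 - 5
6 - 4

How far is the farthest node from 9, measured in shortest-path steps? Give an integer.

Distances from 9: 1:2, 2:3, 3:2, 4:3, 5:3, 6:4, 7:4, 8:1.
The largest is 4 (to 7 and 6), so the eccentricity of 9 is 4.

4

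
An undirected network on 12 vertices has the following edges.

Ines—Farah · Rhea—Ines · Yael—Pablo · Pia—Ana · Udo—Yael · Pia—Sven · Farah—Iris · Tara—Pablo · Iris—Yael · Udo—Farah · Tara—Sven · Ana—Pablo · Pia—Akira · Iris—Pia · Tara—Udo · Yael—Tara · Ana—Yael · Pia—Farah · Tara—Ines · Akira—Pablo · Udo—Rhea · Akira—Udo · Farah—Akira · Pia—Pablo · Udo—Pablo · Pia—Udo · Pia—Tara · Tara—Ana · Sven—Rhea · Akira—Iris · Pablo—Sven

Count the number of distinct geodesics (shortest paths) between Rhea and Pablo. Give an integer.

2

The shortest distance is 2. The length-2 paths are: Rhea–Sven–Pablo; Rhea–Udo–Pablo.
That gives 2 distinct shortest paths.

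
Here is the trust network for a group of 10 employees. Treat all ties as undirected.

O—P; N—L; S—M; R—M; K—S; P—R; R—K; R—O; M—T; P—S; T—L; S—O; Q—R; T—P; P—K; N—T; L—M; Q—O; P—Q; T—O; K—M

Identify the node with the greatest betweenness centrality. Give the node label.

T

Unnormalized betweenness of each node: K:1/2, L:4/3, M:77/12, N:0, O:13/4, P:59/12, Q:0, R:11/4, S:11/12, T:107/12.
T has the largest value, 107/12, making it the main broker — the node through which the most shortest paths run.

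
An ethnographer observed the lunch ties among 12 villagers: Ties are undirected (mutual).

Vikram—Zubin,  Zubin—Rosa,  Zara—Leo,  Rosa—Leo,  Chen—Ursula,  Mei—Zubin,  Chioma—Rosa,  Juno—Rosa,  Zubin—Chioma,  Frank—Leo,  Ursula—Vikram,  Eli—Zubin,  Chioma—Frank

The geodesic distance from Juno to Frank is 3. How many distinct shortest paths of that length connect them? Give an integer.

The shortest distance is 3. The length-3 paths are: Juno–Rosa–Chioma–Frank; Juno–Rosa–Leo–Frank.
That gives 2 distinct shortest paths.

2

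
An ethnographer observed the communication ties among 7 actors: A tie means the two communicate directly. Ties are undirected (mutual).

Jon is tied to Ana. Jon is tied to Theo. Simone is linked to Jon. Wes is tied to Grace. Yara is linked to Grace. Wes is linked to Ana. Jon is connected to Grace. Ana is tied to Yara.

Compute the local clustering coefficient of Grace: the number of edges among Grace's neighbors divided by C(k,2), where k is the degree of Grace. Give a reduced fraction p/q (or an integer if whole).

0

Grace's neighbors: Jon, Wes, and Yara (k = 3).
Possible neighbor pairs: C(3,2) = 3. Edges among them: none → e = 0.
Clustering(Grace) = 0/3 = 0.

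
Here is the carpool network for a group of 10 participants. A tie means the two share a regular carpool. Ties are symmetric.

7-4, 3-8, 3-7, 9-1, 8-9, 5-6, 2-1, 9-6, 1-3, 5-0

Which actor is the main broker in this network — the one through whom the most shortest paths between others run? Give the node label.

Unnormalized betweenness of each node: 0:0, 1:14, 2:0, 3:15, 4:0, 5:8, 6:14, 7:8, 8:6, 9:19.
9 has the largest value, 19, making it the main broker — the node through which the most shortest paths run.

9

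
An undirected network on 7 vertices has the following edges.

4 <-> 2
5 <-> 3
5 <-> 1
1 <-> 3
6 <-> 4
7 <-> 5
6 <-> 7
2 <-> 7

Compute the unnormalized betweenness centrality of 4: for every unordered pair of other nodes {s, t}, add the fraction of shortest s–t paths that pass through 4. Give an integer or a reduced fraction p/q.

1/2

Pairs whose geodesics pass through 4 — 2–6: 1/2.
All other pairs contribute 0.
Summing the contributions gives betweenness(4) = 1/2.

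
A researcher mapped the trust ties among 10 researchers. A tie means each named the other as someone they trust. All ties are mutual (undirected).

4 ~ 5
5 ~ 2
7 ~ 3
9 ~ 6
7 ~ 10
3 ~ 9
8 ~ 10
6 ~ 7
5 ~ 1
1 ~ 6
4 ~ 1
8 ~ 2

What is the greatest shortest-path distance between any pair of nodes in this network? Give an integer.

Eccentricity of each node (its greatest distance to any other): 1:3, 2:4, 3:4, 4:4, 5:4, 6:3, 7:3, 8:4, 9:4, 10:4.
The maximum eccentricity is 4, realized for instance by the pair 2–3 via 2 – 8 – 10 – 7 – 3. So the diameter is 4.

4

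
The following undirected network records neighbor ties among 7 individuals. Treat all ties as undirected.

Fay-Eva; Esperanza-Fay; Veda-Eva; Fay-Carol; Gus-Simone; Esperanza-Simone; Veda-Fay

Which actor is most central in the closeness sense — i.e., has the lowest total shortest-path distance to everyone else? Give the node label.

Farness (sum of distances to all others) for each node — Carol:14, Esperanza:10, Eva:13, Fay:9, Gus:18, Simone:13, Veda:13.
The smallest farness is 9, for Fay, so Fay has the highest closeness.

Fay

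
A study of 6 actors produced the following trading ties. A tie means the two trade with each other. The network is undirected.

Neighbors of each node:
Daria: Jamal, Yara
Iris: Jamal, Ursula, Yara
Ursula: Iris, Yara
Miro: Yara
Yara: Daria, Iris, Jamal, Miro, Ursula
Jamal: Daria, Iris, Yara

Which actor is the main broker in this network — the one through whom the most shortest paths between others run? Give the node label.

Yara

Unnormalized betweenness of each node: Daria:0, Iris:1/2, Jamal:1/2, Miro:0, Ursula:0, Yara:6.
Yara has the largest value, 6, making it the main broker — the node through which the most shortest paths run.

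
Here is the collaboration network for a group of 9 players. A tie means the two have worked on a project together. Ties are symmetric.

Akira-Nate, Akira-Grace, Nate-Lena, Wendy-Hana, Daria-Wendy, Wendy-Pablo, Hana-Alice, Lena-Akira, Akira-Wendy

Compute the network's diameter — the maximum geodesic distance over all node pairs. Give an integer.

4

Eccentricity of each node (its greatest distance to any other): Akira:3, Alice:4, Daria:3, Grace:4, Hana:3, Lena:4, Nate:4, Pablo:3, Wendy:2.
The maximum eccentricity is 4, realized for instance by the pair Nate–Alice via Nate – Akira – Wendy – Hana – Alice. So the diameter is 4.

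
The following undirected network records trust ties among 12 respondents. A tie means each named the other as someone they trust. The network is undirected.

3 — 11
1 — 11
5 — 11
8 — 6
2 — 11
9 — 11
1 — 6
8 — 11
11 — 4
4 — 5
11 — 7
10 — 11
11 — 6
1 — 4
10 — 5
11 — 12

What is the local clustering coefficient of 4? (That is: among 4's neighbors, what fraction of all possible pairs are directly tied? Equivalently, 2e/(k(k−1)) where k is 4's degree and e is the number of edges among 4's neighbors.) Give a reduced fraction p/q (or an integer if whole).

4's neighbors: 1, 5, and 11 (k = 3).
Possible neighbor pairs: C(3,2) = 3. Edges among them: 1–11, 5–11 → e = 2.
Clustering(4) = 2/3.

2/3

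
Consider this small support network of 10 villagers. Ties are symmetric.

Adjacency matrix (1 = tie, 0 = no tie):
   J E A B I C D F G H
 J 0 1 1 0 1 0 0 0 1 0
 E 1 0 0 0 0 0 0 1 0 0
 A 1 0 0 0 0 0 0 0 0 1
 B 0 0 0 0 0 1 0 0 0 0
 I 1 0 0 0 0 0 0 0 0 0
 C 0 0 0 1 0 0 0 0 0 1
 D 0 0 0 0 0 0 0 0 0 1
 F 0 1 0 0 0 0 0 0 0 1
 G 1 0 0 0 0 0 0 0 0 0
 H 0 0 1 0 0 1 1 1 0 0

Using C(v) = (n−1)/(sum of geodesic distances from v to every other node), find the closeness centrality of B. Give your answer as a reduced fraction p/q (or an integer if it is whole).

3/10

Distances from B: A:3, C:1, D:3, E:4, F:3, G:5, H:2, I:5, J:4. Sum = 30.
n = 10, so closeness = 9/30 = 3/10.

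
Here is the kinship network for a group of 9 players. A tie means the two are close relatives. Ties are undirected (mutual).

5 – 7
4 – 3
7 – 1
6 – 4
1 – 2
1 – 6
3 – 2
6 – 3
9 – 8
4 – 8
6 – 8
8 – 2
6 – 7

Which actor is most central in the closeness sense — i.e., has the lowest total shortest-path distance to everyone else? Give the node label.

Farness (sum of distances to all others) for each node — 1:14, 2:14, 3:15, 4:14, 5:21, 6:11, 7:14, 8:13, 9:20.
The smallest farness is 11, for 6, so 6 has the highest closeness.

6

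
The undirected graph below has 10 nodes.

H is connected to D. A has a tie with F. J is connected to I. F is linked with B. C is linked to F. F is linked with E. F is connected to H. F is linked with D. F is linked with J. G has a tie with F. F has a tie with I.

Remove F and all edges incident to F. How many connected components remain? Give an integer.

Without F, the remaining ties split the others into: {G}; {C}; {A}; {D, H}; {I, J}; {E}; {B}.
That's 7 separate components.

7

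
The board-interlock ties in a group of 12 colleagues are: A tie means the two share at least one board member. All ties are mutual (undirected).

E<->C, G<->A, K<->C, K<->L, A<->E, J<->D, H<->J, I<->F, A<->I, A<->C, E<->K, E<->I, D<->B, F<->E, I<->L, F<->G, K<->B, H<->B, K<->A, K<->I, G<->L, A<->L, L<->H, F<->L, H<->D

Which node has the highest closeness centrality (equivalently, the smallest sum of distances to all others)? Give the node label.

L

Farness (sum of distances to all others) for each node — A:18, B:21, C:23, D:25, E:21, F:21, G:22, H:20, I:19, J:29, K:17, L:16.
The smallest farness is 16, for L, so L has the highest closeness.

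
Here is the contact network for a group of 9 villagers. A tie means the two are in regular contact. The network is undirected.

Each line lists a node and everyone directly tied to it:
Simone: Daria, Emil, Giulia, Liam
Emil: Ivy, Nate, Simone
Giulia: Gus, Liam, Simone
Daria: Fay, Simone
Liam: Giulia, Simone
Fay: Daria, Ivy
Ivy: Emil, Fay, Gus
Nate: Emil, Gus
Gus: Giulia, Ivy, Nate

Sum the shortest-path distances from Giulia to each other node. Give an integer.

14

Distances from Giulia: Daria:2, Emil:2, Fay:3, Gus:1, Ivy:2, Liam:1, Nate:2, Simone:1.
Sum = 2 + 2 + 3 + 1 + 2 + 1 + 2 + 1 = 14.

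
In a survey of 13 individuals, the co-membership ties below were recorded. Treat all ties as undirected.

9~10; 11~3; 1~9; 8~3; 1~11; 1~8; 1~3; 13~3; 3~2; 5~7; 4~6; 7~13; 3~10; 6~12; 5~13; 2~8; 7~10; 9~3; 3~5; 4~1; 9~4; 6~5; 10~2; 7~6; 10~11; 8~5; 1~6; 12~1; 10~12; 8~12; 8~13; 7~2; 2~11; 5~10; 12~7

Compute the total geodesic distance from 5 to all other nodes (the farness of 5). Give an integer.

18

Distances from 5: 1:2, 2:2, 3:1, 4:2, 6:1, 7:1, 8:1, 9:2, 10:1, 11:2, 12:2, 13:1.
Sum = 2 + 2 + 1 + 2 + 1 + 1 + 1 + 2 + 1 + 2 + 2 + 1 = 18.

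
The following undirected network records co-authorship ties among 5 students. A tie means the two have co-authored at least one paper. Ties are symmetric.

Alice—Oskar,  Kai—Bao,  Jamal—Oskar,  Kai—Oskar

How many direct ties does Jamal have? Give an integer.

Jamal is directly tied to Oskar. That is 1 neighbor, so the degree of Jamal is 1.

1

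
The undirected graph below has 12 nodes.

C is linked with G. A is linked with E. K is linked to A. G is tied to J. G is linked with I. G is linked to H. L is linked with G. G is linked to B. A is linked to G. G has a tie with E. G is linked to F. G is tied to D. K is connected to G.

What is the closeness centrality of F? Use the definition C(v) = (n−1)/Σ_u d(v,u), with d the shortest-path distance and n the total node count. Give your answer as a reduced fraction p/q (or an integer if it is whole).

Distances from F: A:2, B:2, C:2, D:2, E:2, G:1, H:2, I:2, J:2, K:2, L:2. Sum = 21.
n = 12, so closeness = 11/21.

11/21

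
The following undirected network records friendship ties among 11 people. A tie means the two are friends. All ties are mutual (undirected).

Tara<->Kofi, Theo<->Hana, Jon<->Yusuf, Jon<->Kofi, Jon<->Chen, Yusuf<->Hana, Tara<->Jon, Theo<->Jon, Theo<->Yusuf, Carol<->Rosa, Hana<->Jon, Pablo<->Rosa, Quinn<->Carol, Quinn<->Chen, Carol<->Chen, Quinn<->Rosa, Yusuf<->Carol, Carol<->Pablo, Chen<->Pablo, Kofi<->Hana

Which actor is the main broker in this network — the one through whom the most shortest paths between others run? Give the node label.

Jon

Unnormalized betweenness of each node: Carol:293/30, Chen:353/30, Hana:23/15, Jon:262/15, Kofi:1/2, Pablo:31/30, Quinn:31/30, Rosa:1/3, Tara:0, Theo:0, Yusuf:257/30.
Jon has the largest value, 262/15, making it the main broker — the node through which the most shortest paths run.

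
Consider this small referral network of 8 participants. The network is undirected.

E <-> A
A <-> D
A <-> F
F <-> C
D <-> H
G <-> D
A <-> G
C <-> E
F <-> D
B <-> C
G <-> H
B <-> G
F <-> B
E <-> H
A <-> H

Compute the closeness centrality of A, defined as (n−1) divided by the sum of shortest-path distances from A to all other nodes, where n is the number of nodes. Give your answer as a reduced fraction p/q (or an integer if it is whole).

Distances from A: B:2, C:2, D:1, E:1, F:1, G:1, H:1. Sum = 9.
n = 8, so closeness = 7/9.

7/9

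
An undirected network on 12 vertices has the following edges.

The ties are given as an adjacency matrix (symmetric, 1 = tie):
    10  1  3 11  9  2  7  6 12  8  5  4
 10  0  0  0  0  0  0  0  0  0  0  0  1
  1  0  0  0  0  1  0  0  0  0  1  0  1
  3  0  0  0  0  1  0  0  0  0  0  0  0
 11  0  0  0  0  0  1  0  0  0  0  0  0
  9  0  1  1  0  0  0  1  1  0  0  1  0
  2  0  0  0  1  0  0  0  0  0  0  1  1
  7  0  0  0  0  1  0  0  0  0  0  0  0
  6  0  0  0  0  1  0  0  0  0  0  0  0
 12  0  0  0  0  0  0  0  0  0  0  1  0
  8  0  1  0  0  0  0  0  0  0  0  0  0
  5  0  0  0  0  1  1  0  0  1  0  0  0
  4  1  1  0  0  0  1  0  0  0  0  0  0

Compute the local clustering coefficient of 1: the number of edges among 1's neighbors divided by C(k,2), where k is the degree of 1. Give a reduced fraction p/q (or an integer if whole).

0

1's neighbors: 4, 8, and 9 (k = 3).
Possible neighbor pairs: C(3,2) = 3. Edges among them: none → e = 0.
Clustering(1) = 0/3 = 0.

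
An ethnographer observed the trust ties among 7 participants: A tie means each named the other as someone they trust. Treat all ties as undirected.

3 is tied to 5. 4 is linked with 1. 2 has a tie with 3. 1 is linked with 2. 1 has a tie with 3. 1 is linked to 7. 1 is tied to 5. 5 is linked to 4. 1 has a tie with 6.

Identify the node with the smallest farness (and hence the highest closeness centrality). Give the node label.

1

Farness (sum of distances to all others) for each node — 1:6, 2:10, 3:9, 4:10, 5:9, 6:11, 7:11.
The smallest farness is 6, for 1, so 1 has the highest closeness.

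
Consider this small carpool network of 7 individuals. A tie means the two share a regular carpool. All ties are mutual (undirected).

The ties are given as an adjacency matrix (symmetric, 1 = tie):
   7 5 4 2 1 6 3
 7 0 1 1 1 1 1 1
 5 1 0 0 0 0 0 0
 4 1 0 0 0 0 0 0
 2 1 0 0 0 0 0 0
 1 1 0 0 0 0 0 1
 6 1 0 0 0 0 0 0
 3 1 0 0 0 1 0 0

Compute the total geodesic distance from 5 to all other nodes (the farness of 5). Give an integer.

11

Distances from 5: 1:2, 2:2, 3:2, 4:2, 6:2, 7:1.
Sum = 2 + 2 + 2 + 2 + 2 + 1 = 11.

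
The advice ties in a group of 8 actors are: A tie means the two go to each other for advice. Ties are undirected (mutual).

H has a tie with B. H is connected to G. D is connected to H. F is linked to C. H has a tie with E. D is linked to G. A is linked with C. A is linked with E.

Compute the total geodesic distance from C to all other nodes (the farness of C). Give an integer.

19

Distances from C: A:1, B:4, D:4, E:2, F:1, G:4, H:3.
Sum = 1 + 4 + 4 + 2 + 1 + 4 + 3 = 19.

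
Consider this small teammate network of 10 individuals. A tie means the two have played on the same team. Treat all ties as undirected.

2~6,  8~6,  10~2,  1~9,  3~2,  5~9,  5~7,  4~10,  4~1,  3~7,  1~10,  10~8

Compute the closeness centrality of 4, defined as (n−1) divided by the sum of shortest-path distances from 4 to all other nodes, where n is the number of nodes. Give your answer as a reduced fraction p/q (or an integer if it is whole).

3/7

Distances from 4: 1:1, 2:2, 3:3, 5:3, 6:3, 7:4, 8:2, 9:2, 10:1. Sum = 21.
n = 10, so closeness = 9/21 = 3/7.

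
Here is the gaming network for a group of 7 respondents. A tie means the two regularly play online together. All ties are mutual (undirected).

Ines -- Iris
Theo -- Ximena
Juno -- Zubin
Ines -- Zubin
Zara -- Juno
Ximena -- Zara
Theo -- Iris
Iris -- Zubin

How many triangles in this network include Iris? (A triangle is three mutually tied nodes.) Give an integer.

Iris's neighbors: Ines, Theo, and Zubin.
Neighbor pairs that are themselves tied: Iris–Ines–Zubin. Each forms one triangle with Iris, for 1 in total.

1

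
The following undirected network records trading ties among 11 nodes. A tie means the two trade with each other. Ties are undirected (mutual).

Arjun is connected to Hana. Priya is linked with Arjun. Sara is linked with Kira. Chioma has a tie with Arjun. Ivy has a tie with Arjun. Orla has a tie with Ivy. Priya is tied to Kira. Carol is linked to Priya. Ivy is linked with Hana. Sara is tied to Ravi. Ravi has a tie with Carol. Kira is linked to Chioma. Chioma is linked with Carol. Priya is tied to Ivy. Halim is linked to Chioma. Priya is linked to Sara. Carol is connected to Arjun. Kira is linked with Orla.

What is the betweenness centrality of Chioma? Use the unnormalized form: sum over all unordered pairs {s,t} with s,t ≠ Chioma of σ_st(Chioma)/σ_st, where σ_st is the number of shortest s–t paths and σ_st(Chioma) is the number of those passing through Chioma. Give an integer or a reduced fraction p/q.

Pairs whose geodesics pass through Chioma — Hana–Halim: 1; Hana–Kira: 1/4; Ravi–Halim: 1; Halim–Arjun: 1; Halim–Sara: 1; Halim–Orla: 1; Halim–Carol: 1; Halim–Kira: 1; Halim–Ivy: 1; Halim–Priya: 3/3; Arjun–Kira: 1/2; Orla–Carol: 1/4; Carol–Kira: 1/2.
All other pairs contribute 0.
Summing the contributions gives betweenness(Chioma) = 21/2.

21/2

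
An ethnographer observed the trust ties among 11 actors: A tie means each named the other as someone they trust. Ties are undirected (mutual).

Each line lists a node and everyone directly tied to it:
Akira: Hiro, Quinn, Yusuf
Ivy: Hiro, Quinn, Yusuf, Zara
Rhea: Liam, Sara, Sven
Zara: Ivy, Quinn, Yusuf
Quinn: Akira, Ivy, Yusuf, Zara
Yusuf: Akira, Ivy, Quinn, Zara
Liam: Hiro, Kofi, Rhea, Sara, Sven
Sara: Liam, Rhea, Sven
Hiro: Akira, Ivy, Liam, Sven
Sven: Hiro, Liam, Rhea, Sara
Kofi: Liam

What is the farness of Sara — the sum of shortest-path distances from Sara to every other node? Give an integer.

25

Distances from Sara: Akira:3, Hiro:2, Ivy:3, Kofi:2, Liam:1, Quinn:4, Rhea:1, Sven:1, Yusuf:4, Zara:4.
Sum = 3 + 2 + 3 + 2 + 1 + 4 + 1 + 1 + 4 + 4 = 25.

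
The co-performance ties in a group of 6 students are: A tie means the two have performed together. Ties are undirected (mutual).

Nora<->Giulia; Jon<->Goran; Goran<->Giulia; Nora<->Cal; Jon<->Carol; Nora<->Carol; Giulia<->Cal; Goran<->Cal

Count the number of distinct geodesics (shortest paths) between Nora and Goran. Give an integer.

2

The shortest distance is 2. The length-2 paths are: Nora–Giulia–Goran; Nora–Cal–Goran.
That gives 2 distinct shortest paths.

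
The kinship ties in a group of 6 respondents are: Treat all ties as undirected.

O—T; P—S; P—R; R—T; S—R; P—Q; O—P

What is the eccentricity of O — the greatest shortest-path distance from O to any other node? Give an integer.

Distances from O: P:1, Q:2, R:2, S:2, T:1.
The largest is 2 (to R, Q, and S), so the eccentricity of O is 2.

2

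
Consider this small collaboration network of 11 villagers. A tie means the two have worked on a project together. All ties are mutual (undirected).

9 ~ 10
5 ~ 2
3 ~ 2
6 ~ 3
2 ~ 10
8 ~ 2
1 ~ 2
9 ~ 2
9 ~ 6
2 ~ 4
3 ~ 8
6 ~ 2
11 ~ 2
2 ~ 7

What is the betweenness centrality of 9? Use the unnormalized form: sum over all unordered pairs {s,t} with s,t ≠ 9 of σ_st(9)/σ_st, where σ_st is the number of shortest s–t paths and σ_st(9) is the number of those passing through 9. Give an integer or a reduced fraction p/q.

Pairs whose geodesics pass through 9 — 10–6: 1/2.
All other pairs contribute 0.
Summing the contributions gives betweenness(9) = 1/2.

1/2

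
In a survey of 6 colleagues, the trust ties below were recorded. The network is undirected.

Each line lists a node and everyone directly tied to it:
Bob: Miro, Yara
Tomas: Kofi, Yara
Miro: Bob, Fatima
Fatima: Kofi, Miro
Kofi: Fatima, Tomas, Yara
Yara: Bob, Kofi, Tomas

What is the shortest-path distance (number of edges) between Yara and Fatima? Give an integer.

2

One shortest route is Yara – Kofi – Fatima, which uses 2 edges, and Yara and Fatima are not directly tied, so nothing shorter exists. So d(Yara,Fatima) = 2.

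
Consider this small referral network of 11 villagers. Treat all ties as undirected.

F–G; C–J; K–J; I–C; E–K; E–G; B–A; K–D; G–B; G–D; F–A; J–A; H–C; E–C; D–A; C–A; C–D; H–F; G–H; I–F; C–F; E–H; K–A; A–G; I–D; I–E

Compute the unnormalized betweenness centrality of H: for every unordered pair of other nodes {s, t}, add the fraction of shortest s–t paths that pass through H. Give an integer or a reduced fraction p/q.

9/20

Pairs whose geodesics pass through H — F–E: 1/4; G–C: 1/5.
All other pairs contribute 0.
Summing the contributions gives betweenness(H) = 9/20.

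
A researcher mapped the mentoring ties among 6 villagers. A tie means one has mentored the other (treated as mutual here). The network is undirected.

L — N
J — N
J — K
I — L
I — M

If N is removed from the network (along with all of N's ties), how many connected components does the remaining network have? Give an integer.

2

Without N, the remaining ties split the others into: {I, L, M}; {J, K}.
That's 2 separate components.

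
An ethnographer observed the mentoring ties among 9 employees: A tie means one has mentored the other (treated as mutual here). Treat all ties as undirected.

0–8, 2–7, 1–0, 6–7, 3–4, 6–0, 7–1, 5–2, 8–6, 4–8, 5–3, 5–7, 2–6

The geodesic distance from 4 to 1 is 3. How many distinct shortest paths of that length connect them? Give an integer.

1

The shortest distance is 3, and the only length-3 path is 4–8–0–1. So there is exactly 1 shortest path.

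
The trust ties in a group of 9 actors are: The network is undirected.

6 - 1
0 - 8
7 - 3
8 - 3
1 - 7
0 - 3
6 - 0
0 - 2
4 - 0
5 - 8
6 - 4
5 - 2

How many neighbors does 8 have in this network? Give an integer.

8 is directly tied to 0, 3, and 5. That is 3 neighbors, so the degree of 8 is 3.

3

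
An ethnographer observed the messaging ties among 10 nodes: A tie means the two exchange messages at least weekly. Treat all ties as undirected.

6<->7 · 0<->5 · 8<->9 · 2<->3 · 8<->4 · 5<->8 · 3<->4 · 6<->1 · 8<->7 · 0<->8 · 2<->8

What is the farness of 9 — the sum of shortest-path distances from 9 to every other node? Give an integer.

21

Distances from 9: 0:2, 1:4, 2:2, 3:3, 4:2, 5:2, 6:3, 7:2, 8:1.
Sum = 2 + 4 + 2 + 3 + 2 + 2 + 3 + 2 + 1 = 21.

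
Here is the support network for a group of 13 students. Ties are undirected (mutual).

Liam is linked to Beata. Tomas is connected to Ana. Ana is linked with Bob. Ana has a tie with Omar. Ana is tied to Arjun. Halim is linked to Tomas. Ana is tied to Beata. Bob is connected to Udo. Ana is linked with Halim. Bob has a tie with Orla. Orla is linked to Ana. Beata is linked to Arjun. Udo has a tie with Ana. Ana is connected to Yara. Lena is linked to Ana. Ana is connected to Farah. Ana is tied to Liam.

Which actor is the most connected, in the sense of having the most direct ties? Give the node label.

Ana

Degrees — Ana:12, Arjun:2, Beata:3, Bob:3, Farah:1, Halim:2, Lena:1, Liam:2, Omar:1, Orla:2, Tomas:2, Udo:2, Yara:1.
The maximum is 12, attained only by Ana.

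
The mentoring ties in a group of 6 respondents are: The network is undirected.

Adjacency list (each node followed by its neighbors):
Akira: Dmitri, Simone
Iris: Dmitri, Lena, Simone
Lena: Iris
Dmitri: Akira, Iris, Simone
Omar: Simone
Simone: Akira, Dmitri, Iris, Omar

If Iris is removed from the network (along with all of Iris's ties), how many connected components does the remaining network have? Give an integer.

2

Without Iris, the remaining ties split the others into: {Lena}; {Akira, Dmitri, Omar, Simone}.
That's 2 separate components.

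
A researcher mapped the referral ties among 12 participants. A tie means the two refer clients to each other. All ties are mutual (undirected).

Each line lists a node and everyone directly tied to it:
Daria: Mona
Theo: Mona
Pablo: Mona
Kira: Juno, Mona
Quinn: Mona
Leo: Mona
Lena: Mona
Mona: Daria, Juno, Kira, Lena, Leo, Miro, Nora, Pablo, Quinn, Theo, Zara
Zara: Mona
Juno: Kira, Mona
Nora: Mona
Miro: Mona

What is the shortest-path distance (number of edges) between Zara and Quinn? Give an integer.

2

One shortest route is Zara – Mona – Quinn, which uses 2 edges, and Zara and Quinn are not directly tied, so nothing shorter exists. So d(Zara,Quinn) = 2.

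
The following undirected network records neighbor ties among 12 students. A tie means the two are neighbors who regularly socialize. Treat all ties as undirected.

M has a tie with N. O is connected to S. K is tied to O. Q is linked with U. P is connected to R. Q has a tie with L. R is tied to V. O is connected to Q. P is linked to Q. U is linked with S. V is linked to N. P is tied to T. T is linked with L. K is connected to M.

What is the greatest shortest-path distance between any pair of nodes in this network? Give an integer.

Eccentricity of each node (its greatest distance to any other): K:4, L:5, M:5, N:5, O:4, P:4, Q:4, R:4, S:5, T:5, U:5, V:5.
The maximum eccentricity is 5, realized for instance by the pair N–U via N – M – K – O – S – U. So the diameter is 5.

5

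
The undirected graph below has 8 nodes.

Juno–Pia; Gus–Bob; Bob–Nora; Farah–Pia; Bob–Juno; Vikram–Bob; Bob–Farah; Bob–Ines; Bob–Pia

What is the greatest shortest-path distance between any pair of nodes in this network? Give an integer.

2

Eccentricity of each node (its greatest distance to any other): Bob:1, Farah:2, Gus:2, Ines:2, Juno:2, Nora:2, Pia:2, Vikram:2.
The maximum eccentricity is 2, realized for instance by the pair Pia–Ines via Pia – Bob – Ines. So the diameter is 2.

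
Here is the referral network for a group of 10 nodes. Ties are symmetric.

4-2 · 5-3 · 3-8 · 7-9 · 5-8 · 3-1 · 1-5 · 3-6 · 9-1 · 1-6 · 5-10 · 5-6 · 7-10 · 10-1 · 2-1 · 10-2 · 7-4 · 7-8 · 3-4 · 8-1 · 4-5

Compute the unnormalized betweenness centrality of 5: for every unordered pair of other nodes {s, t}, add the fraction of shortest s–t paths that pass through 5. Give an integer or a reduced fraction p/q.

Pairs whose geodesics pass through 5 — 10–3: 1/2; 10–6: 1/2; 10–8: 1/3; 10–4: 1/3; 6–7: 3/8; 6–8: 1/3; 6–4: 1/2; 1–4: 1/3; 8–4: 1/3.
All other pairs contribute 0.
Summing the contributions gives betweenness(5) = 85/24.

85/24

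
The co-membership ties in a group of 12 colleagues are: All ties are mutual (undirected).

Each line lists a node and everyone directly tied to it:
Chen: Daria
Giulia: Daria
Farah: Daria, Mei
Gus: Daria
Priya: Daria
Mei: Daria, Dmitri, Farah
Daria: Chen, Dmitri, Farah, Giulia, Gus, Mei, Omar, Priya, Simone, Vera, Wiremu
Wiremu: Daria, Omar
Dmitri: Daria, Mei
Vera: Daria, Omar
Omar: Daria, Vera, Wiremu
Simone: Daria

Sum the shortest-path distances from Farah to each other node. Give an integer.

Distances from Farah: Chen:2, Daria:1, Dmitri:2, Giulia:2, Gus:2, Mei:1, Omar:2, Priya:2, Simone:2, Vera:2, Wiremu:2.
Sum = 2 + 1 + 2 + 2 + 2 + 1 + 2 + 2 + 2 + 2 + 2 = 20.

20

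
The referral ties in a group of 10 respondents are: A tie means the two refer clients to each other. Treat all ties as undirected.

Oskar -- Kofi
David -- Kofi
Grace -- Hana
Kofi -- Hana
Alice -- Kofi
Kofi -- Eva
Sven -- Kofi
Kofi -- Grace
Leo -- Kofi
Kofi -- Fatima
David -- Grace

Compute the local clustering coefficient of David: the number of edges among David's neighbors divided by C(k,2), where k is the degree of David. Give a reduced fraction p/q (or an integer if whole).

David's neighbors: Grace and Kofi (k = 2).
Possible neighbor pairs: C(2,2) = 1. Edges among them: Grace–Kofi → e = 1.
Clustering(David) = 1/1.

1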